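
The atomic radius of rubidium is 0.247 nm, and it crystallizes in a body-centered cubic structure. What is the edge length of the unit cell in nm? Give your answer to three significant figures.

0.570 nm

In a BCC lattice, atoms touch along the body diagonal, so √3·a = 4r.
a = 4r/√3 = 4 × 0.247 / 1.7321 = 0.570 nm.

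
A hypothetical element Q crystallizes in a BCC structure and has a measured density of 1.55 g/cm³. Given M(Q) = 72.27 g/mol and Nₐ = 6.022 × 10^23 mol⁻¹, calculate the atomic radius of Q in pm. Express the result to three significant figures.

233 pm

For a BCC cell (Z = 2), a³ = Z·M/(N_A·ρ) = 2 × 72.27 / (6.022 × 10²³ × 1.550) = 1.549 × 10^-22 cm³, so a = 5.370 × 10^-8 cm = 537.0 pm.
Atoms touch along the body diagonal, so √3·a = 4r, so r = 0.4330 × a = 233 pm.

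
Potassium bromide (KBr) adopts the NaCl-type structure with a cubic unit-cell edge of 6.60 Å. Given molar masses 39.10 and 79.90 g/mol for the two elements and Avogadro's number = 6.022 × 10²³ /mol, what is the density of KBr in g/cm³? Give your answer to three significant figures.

2.75 g/cm³

The NaCl-type structure contains Z = 4 formula units per cell; M(KBr) = 39.10 + 79.90 = 119.0 g/mol.
a³ = (6.600 × 10^-8 cm)³ = 2.875 × 10^-22 cm³.
ρ = 4 × 119.0 / (6.022 × 10²³ × 2.875 × 10^-22) = 2.749 g/cm³.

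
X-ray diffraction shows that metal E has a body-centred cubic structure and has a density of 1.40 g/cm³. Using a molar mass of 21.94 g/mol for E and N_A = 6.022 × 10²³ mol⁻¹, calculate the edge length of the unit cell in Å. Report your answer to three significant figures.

With Z = 2 atoms per BCC cell, a³ = Z·M/(N_A·ρ) = 2 × 21.94 / (6.022 × 10²³ × 1.400 g/cm³) = 5.205 × 10^-23 cm³.
a = (5.205 × 10^-23)^(1/3) = 3.734 × 10^-8 cm = 3.73 Å.

3.73 Å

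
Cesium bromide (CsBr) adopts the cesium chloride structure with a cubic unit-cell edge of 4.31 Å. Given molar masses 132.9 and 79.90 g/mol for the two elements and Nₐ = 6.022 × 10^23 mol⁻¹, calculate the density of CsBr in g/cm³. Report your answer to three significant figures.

The cesium chloride structure contains Z = 1 formula unit per cell; M(CsBr) = 132.9 + 79.90 = 212.8 g/mol.
a³ = (4.310 × 10^-8 cm)³ = 8.006 × 10^-23 cm³.
ρ = 1 × 212.8 / (6.022 × 10²³ × 8.006 × 10^-23) = 4.414 g/cm³.

4.41 g/cm³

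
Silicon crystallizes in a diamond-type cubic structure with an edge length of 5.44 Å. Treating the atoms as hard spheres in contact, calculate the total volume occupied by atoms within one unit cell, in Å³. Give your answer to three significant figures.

54.8 Å³

In a diamond cubic lattice nearest neighbors lie along the body diagonal with √3·a = 8r, so r = 0.2165a = 1.178 Å.
V_atoms = Z × (4/3)πr³ = 8 × (4/3)π × (1.178)³ = 54.8 Å³.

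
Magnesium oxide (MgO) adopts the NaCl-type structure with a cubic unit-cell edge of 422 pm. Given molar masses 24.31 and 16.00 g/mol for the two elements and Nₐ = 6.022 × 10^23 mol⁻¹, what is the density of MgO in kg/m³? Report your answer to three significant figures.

The NaCl-type structure contains Z = 4 formula units per cell; M(MgO) = 24.31 + 16.00 = 40.31 g/mol.
a³ = (4.220 × 10^-8 cm)³ = 7.515 × 10^-23 cm³.
ρ = 4 × 40.31 / (6.022 × 10²³ × 7.515 × 10^-23) = 3.563 g/cm³ = 3560 kg/m³.

3560 kg/m³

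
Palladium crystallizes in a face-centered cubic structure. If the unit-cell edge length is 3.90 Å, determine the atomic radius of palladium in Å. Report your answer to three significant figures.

In an FCC lattice, atoms touch along the face diagonal, so √2·a = 4r.
r = √2·a/4 = 1.4142 × 3.90 / 4 = 1.38 Å.

1.38 Å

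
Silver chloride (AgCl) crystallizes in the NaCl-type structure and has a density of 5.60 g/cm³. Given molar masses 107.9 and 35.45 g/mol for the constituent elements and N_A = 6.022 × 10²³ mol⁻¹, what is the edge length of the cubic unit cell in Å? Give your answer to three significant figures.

5.54 Å

M(AgCl) = 143.35 g/mol; Z = 4 formula units per cell.
a³ = Z·M/(N_A·ρ) = 4 × 143.35 / (6.022 × 10²³ × 5.60) = 1.700 × 10^-22 cm³, so a = 5.540 × 10^-8 cm = 5.54 Å.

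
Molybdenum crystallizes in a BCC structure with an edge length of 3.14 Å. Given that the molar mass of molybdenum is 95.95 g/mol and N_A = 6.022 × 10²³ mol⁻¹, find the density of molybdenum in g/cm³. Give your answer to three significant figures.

A BCC unit cell contains Z = 2 atoms.
Cell volume: a³ = (3.14 Å)³ = (3.140 × 10^-8 cm)³ = 3.096 × 10^-23 cm³.
ρ = Z·M/(N_A·a³) = 2 × 95.95 / (6.022 × 10²³ × 3.096 × 10^-23) = 10.29 g/cm³.

10.3 g/cm³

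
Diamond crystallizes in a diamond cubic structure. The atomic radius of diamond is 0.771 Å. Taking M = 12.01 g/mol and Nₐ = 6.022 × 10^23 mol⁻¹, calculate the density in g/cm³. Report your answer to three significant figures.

3.53 g/cm³

In a diamond cubic lattice, nearest neighbors lie along the body diagonal with √3·a = 8r, giving a = 3.561 Å = 3.561 × 10^-8 cm.
With Z = 8, ρ = Z·M/(N_A·a³) = 8 × 12.01 / (6.022 × 10²³ × 4.516 × 10^-23) = 3.533 g/cm³.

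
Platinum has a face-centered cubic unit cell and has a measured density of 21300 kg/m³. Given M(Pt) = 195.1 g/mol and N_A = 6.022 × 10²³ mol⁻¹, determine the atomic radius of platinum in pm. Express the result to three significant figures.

For an FCC cell (Z = 4), a³ = Z·M/(N_A·ρ) = 4 × 195.1 / (6.022 × 10²³ × 21.30) = 6.084 × 10^-23 cm³, so a = 3.933 × 10^-8 cm = 393.3 pm.
Atoms touch along the face diagonal, so √2·a = 4r, so r = 0.3536 × a = 139 pm.

139 pm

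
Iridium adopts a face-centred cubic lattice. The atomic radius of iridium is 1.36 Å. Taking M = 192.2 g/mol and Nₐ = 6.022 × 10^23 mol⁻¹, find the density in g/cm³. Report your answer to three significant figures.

In an FCC lattice, atoms touch along the face diagonal, so √2·a = 4r, giving a = 3.847 Å = 3.847 × 10^-8 cm.
With Z = 4, ρ = Z·M/(N_A·a³) = 4 × 192.2 / (6.022 × 10²³ × 5.692 × 10^-23) = 22.43 g/cm³.

22.4 g/cm³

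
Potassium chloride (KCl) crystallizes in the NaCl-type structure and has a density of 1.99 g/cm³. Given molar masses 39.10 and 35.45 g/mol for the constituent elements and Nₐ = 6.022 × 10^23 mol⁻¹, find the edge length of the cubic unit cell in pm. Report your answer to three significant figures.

M(KCl) = 74.55 g/mol; Z = 4 formula units per cell.
a³ = Z·M/(N_A·ρ) = 4 × 74.55 / (6.022 × 10²³ × 1.99) = 2.488 × 10^-22 cm³, so a = 6.290 × 10^-8 cm = 629 pm.

629 pm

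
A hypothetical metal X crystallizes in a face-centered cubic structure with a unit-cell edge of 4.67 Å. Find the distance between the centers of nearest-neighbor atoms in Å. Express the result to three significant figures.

3.30 Å

In an FCC structure, atoms touch along the face diagonal, so √2·a = 4r; the nearest-neighbor distance equals 2r = 0.7071·a.
d = 0.7071 × 4.67 = 3.30 Å.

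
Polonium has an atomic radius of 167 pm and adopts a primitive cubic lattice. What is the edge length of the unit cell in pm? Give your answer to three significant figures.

In a simple cubic lattice, atoms touch along the cell edge, so a = 2r.
a = 2r = 2 × 167 = 334 pm.

334 pm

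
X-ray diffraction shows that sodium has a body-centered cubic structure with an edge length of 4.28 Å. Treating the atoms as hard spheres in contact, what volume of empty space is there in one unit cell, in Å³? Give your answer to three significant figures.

In a BCC lattice atoms touch along the body diagonal, so √3·a = 4r, so r = 0.4330a = 1.853 Å.
V_cell = a³ = 78.40 Å³; V_atoms = 2 × (4/3)πr³ = 53.33 Å³.
Empty space = 78.40 − 53.33 = 25.1 Å³.

25.1 Å³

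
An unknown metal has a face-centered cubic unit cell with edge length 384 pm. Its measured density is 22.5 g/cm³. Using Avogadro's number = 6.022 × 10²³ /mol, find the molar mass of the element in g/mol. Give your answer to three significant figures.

192 g/mol

An FCC cell has Z = 4 atoms; a = 3.840 × 10^-8 cm.
M = ρ·N_A·a³/Z = 22.5 × 6.022 × 10²³ × 5.662 × 10^-23 / 4 = 192 g/mol.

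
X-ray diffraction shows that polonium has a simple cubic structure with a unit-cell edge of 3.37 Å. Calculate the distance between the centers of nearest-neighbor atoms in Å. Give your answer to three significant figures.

3.37 Å

In a simple cubic structure, atoms touch along the cell edge, so a = 2r; the nearest-neighbor distance equals 2r = 1.000·a.
d = 1.000 × 3.37 = 3.37 Å.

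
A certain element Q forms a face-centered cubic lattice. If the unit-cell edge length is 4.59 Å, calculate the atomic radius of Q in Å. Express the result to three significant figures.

In an FCC lattice, atoms touch along the face diagonal, so √2·a = 4r.
r = √2·a/4 = 1.4142 × 4.59 / 4 = 1.62 Å.

1.62 Å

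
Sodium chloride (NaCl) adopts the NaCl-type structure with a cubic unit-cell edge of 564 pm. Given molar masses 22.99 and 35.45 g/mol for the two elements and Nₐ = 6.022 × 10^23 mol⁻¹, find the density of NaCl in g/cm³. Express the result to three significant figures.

The NaCl-type structure contains Z = 4 formula units per cell; M(NaCl) = 22.99 + 35.45 = 58.44 g/mol.
a³ = (5.640 × 10^-8 cm)³ = 1.794 × 10^-22 cm³.
ρ = 4 × 58.44 / (6.022 × 10²³ × 1.794 × 10^-22) = 2.164 g/cm³.

2.16 g/cm³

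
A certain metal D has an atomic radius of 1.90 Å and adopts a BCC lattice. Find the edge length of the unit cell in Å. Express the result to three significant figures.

In a BCC lattice, atoms touch along the body diagonal, so √3·a = 4r.
a = 4r/√3 = 4 × 1.90 / 1.7321 = 4.39 Å.

4.39 Å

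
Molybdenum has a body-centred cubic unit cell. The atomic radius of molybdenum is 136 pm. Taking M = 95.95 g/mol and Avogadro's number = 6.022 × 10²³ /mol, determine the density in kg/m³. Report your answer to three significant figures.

10300 kg/m³

In a BCC lattice, atoms touch along the body diagonal, so √3·a = 4r, giving a = 314.1 pm = 3.141 × 10^-8 cm.
With Z = 2, ρ = Z·M/(N_A·a³) = 2 × 95.95 / (6.022 × 10²³ × 3.098 × 10^-23) = 10.29 g/cm³ = 10300 kg/m³.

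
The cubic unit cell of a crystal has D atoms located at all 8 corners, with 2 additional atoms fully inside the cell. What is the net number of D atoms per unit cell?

Corner atoms are shared by 8 cells (1/8 each), interior atoms are unshared.
Net atoms = 8 × 1/8 + 2 = 1 + 2 = 3.

3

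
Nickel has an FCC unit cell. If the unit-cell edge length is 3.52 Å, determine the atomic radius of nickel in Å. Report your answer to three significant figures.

In an FCC lattice, atoms touch along the face diagonal, so √2·a = 4r.
r = √2·a/4 = 1.4142 × 3.52 / 4 = 1.24 Å.

1.24 Å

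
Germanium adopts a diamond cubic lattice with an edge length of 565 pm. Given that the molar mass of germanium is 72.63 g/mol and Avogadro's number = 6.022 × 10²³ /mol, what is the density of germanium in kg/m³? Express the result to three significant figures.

5350 kg/m³

A diamond cubic unit cell contains Z = 8 atoms.
Cell volume: a³ = (565 pm)³ = (5.650 × 10^-8 cm)³ = 1.804 × 10^-22 cm³.
ρ = Z·M/(N_A·a³) = 8 × 72.63 / (6.022 × 10²³ × 1.804 × 10^-22) = 5.350 g/cm³ = 5350 kg/m³.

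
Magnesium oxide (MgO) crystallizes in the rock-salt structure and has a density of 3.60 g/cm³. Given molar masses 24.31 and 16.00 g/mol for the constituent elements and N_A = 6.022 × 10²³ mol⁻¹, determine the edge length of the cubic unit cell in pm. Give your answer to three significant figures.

M(MgO) = 40.31 g/mol; Z = 4 formula units per cell.
a³ = Z·M/(N_A·ρ) = 4 × 40.31 / (6.022 × 10²³ × 3.60) = 7.438 × 10^-23 cm³, so a = 4.205 × 10^-8 cm = 421 pm.

421 pm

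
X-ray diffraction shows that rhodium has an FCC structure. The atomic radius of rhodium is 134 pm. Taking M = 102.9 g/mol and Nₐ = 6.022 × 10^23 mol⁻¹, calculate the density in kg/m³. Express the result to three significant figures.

12600 kg/m³

In an FCC lattice, atoms touch along the face diagonal, so √2·a = 4r, giving a = 379.0 pm = 3.790 × 10^-8 cm.
With Z = 4, ρ = Z·M/(N_A·a³) = 4 × 102.9 / (6.022 × 10²³ × 5.444 × 10^-23) = 12.55 g/cm³ = 12600 kg/m³.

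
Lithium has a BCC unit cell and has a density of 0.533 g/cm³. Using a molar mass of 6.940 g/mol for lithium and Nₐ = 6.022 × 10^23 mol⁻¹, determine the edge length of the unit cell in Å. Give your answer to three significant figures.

3.51 Å

With Z = 2 atoms per BCC cell, a³ = Z·M/(N_A·ρ) = 2 × 6.940 / (6.022 × 10²³ × 0.5330 g/cm³) = 4.324 × 10^-23 cm³.
a = (4.324 × 10^-23)^(1/3) = 3.510 × 10^-8 cm = 3.51 Å.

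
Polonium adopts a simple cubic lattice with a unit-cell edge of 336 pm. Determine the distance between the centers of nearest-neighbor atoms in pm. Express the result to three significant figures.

In a simple cubic structure, atoms touch along the cell edge, so a = 2r; the nearest-neighbor distance equals 2r = 1.000·a.
d = 1.000 × 336 = 336 pm.

336 pm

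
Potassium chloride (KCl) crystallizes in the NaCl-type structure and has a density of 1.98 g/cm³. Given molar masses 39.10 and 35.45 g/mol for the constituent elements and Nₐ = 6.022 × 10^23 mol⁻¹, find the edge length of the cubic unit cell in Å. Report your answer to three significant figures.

M(KCl) = 74.55 g/mol; Z = 4 formula units per cell.
a³ = Z·M/(N_A·ρ) = 4 × 74.55 / (6.022 × 10²³ × 1.98) = 2.501 × 10^-22 cm³, so a = 6.300 × 10^-8 cm = 6.30 Å.

6.30 Å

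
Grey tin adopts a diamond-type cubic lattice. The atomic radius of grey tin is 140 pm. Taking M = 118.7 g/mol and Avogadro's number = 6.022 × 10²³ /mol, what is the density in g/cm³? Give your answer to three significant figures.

In a diamond cubic lattice, nearest neighbors lie along the body diagonal with √3·a = 8r, giving a = 646.6 pm = 6.466 × 10^-8 cm.
With Z = 8, ρ = Z·M/(N_A·a³) = 8 × 118.7 / (6.022 × 10²³ × 2.704 × 10^-22) = 5.832 g/cm³.

5.83 g/cm³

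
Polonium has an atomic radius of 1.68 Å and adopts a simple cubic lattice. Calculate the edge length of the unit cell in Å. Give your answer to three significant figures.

In a simple cubic lattice, atoms touch along the cell edge, so a = 2r.
a = 2r = 2 × 1.68 = 3.36 Å.

3.36 Å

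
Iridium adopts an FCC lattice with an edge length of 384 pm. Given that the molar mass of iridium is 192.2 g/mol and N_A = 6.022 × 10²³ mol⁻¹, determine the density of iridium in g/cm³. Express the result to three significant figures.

22.5 g/cm³

An FCC unit cell contains Z = 4 atoms.
Cell volume: a³ = (384 pm)³ = (3.840 × 10^-8 cm)³ = 5.662 × 10^-23 cm³.
ρ = Z·M/(N_A·a³) = 4 × 192.2 / (6.022 × 10²³ × 5.662 × 10^-23) = 22.55 g/cm³.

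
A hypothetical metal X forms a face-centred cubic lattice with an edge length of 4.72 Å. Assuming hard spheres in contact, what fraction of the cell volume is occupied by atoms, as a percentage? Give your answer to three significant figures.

74.0%

In an FCC lattice atoms touch along the face diagonal, so √2·a = 4r, so r = 0.3536a = 1.669 Å.
Packing fraction = Z·(4/3)πr³ / a³ = 4 × (4/3)π × (1.669)³ / (4.72)³ = 0.7405 = 74.0%.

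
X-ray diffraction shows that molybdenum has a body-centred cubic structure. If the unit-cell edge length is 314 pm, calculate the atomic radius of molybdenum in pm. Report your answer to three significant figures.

In a BCC lattice, atoms touch along the body diagonal, so √3·a = 4r.
r = √3·a/4 = 1.7321 × 314 / 4 = 136 pm.

136 pm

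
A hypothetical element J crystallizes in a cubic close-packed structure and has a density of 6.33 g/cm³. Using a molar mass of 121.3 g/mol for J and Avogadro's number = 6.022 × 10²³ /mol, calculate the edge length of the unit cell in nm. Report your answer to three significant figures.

0.503 nm

With Z = 4 atoms per FCC cell, a³ = Z·M/(N_A·ρ) = 4 × 121.3 / (6.022 × 10²³ × 6.330 g/cm³) = 1.273 × 10^-22 cm³.
a = (1.273 × 10^-22)^(1/3) = 5.030 × 10^-8 cm = 0.503 nm.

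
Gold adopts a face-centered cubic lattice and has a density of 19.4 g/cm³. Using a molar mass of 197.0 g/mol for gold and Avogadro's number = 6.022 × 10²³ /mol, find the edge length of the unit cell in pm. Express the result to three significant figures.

With Z = 4 atoms per FCC cell, a³ = Z·M/(N_A·ρ) = 4 × 197.0 / (6.022 × 10²³ × 19.40 g/cm³) = 6.745 × 10^-23 cm³.
a = (6.745 × 10^-23)^(1/3) = 4.071 × 10^-8 cm = 407 pm.

407 pm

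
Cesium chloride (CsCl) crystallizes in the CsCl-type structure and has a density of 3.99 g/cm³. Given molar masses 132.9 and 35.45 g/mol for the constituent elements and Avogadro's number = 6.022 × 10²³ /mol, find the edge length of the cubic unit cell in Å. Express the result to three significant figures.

M(CsCl) = 168.35 g/mol; Z = 1 formula unit per cell.
a³ = Z·M/(N_A·ρ) = 1 × 168.35 / (6.022 × 10²³ × 3.99) = 7.006 × 10^-23 cm³, so a = 4.123 × 10^-8 cm = 4.12 Å.

4.12 Å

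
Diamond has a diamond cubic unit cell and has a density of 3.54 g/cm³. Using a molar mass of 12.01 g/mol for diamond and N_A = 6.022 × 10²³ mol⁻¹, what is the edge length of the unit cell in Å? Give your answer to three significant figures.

With Z = 8 atoms per diamond cubic cell, a³ = Z·M/(N_A·ρ) = 8 × 12.01 / (6.022 × 10²³ × 3.540 g/cm³) = 4.507 × 10^-23 cm³.
a = (4.507 × 10^-23)^(1/3) = 3.559 × 10^-8 cm = 3.56 Å.

3.56 Å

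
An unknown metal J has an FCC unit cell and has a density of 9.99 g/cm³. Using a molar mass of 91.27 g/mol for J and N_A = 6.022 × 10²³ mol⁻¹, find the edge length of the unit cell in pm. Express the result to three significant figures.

393 pm

With Z = 4 atoms per FCC cell, a³ = Z·M/(N_A·ρ) = 4 × 91.27 / (6.022 × 10²³ × 9.990 g/cm³) = 6.069 × 10^-23 cm³.
a = (6.069 × 10^-23)^(1/3) = 3.930 × 10^-8 cm = 393 pm.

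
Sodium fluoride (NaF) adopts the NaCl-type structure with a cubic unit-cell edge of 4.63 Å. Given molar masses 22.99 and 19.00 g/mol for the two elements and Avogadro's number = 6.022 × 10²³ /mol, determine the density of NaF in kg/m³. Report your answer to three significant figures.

The NaCl-type structure contains Z = 4 formula units per cell; M(NaF) = 22.99 + 19.00 = 41.99 g/mol.
a³ = (4.630 × 10^-8 cm)³ = 9.925 × 10^-23 cm³.
ρ = 4 × 41.99 / (6.022 × 10²³ × 9.925 × 10^-23) = 2.810 g/cm³ = 2810 kg/m³.

2810 kg/m³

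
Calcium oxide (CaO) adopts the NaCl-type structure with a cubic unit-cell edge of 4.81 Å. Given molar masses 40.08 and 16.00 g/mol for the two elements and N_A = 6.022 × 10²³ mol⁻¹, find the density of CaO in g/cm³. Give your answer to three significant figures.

3.35 g/cm³

The NaCl-type structure contains Z = 4 formula units per cell; M(CaO) = 40.08 + 16.00 = 56.08 g/mol.
a³ = (4.810 × 10^-8 cm)³ = 1.113 × 10^-22 cm³.
ρ = 4 × 56.08 / (6.022 × 10²³ × 1.113 × 10^-22) = 3.347 g/cm³.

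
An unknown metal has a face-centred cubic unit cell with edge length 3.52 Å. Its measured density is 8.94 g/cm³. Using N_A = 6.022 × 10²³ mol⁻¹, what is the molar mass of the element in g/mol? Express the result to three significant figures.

An FCC cell has Z = 4 atoms; a = 3.520 × 10^-8 cm.
M = ρ·N_A·a³/Z = 8.94 × 6.022 × 10²³ × 4.361 × 10^-23 / 4 = 58.7 g/mol.

58.7 g/mol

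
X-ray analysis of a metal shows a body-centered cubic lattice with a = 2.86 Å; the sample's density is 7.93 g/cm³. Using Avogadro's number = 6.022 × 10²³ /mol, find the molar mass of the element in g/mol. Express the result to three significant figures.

55.9 g/mol

A BCC cell has Z = 2 atoms; a = 2.860 × 10^-8 cm.
M = ρ·N_A·a³/Z = 7.93 × 6.022 × 10²³ × 2.339 × 10^-23 / 2 = 55.9 g/mol.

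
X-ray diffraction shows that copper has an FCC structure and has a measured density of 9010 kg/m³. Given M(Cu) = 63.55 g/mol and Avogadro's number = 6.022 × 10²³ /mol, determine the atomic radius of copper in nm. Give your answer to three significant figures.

For an FCC cell (Z = 4), a³ = Z·M/(N_A·ρ) = 4 × 63.55 / (6.022 × 10²³ × 9.010) = 4.685 × 10^-23 cm³, so a = 3.605 × 10^-8 cm = 0.3605 nm.
Atoms touch along the face diagonal, so √2·a = 4r, so r = 0.3536 × a = 0.127 nm.

0.127 nm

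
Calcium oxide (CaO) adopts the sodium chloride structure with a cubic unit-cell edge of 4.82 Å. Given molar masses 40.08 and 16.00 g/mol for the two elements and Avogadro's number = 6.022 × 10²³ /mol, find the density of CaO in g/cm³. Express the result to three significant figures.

The sodium chloride structure contains Z = 4 formula units per cell; M(CaO) = 40.08 + 16.00 = 56.08 g/mol.
a³ = (4.820 × 10^-8 cm)³ = 1.120 × 10^-22 cm³.
ρ = 4 × 56.08 / (6.022 × 10²³ × 1.120 × 10^-22) = 3.326 g/cm³.

3.33 g/cm³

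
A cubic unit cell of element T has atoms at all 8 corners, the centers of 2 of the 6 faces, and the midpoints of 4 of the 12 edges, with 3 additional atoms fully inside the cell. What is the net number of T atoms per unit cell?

6

Corner atoms are shared by 8 cells (1/8 each), face atoms by 2 (1/2 each), edge atoms by 4 (1/4 each), interior atoms are unshared.
Net atoms = 8 × 1/8 + 2 × 1/2 + 4 × 1/4 + 3 = 1 + 1 + 1 + 3 = 6.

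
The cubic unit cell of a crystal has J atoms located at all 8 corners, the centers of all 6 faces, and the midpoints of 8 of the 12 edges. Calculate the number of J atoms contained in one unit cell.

6

Corner atoms are shared by 8 cells (1/8 each), face atoms by 2 (1/2 each), edge atoms by 4 (1/4 each).
Net atoms = 8 × 1/8 + 6 × 1/2 + 8 × 1/4 = 1 + 3 + 2 = 6.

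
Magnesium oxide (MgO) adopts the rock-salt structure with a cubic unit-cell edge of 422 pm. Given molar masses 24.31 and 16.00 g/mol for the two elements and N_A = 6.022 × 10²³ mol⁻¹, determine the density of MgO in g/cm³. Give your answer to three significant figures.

3.56 g/cm³

The rock-salt structure contains Z = 4 formula units per cell; M(MgO) = 24.31 + 16.00 = 40.31 g/mol.
a³ = (4.220 × 10^-8 cm)³ = 7.515 × 10^-23 cm³.
ρ = 4 × 40.31 / (6.022 × 10²³ × 7.515 × 10^-23) = 3.563 g/cm³.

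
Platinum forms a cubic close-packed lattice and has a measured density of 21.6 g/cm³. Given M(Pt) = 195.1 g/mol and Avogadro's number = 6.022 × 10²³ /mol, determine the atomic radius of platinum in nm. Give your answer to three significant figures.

0.138 nm

For an FCC cell (Z = 4), a³ = Z·M/(N_A·ρ) = 4 × 195.1 / (6.022 × 10²³ × 21.60) = 6.000 × 10^-23 cm³, so a = 3.915 × 10^-8 cm = 0.3915 nm.
Atoms touch along the face diagonal, so √2·a = 4r, so r = 0.3536 × a = 0.138 nm.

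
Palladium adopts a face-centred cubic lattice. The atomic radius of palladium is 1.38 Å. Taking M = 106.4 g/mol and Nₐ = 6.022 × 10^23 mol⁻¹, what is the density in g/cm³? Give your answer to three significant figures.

11.9 g/cm³

In an FCC lattice, atoms touch along the face diagonal, so √2·a = 4r, giving a = 3.903 Å = 3.903 × 10^-8 cm.
With Z = 4, ρ = Z·M/(N_A·a³) = 4 × 106.4 / (6.022 × 10²³ × 5.947 × 10^-23) = 11.88 g/cm³.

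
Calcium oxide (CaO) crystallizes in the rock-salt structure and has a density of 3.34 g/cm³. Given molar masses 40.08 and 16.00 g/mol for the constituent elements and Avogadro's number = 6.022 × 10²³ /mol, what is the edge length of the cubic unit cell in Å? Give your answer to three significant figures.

4.81 Å

M(CaO) = 56.08 g/mol; Z = 4 formula units per cell.
a³ = Z·M/(N_A·ρ) = 4 × 56.08 / (6.022 × 10²³ × 3.34) = 1.115 × 10^-22 cm³, so a = 4.813 × 10^-8 cm = 4.81 Å.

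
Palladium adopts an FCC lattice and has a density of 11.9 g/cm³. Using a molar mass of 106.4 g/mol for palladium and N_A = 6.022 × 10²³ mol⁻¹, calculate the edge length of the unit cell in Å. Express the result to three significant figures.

With Z = 4 atoms per FCC cell, a³ = Z·M/(N_A·ρ) = 4 × 106.4 / (6.022 × 10²³ × 11.90 g/cm³) = 5.939 × 10^-23 cm³.
a = (5.939 × 10^-23)^(1/3) = 3.902 × 10^-8 cm = 3.90 Å.

3.90 Å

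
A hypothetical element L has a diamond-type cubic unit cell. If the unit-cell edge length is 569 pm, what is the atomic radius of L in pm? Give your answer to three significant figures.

In a diamond cubic lattice, nearest neighbors lie along the body diagonal with √3·a = 8r.
r = √3·a/8 = 1.7321 × 569 / 8 = 123 pm.

123 pm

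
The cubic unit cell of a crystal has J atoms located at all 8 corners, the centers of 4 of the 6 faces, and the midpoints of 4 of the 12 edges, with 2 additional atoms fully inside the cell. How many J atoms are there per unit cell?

6

Corner atoms are shared by 8 cells (1/8 each), face atoms by 2 (1/2 each), edge atoms by 4 (1/4 each), interior atoms are unshared.
Net atoms = 8 × 1/8 + 4 × 1/2 + 4 × 1/4 + 2 = 1 + 2 + 1 + 2 = 6.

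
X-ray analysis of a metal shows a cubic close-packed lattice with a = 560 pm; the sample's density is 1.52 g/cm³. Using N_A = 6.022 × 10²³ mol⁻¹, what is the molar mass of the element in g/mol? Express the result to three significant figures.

An FCC cell has Z = 4 atoms; a = 5.600 × 10^-8 cm.
M = ρ·N_A·a³/Z = 1.52 × 6.022 × 10²³ × 1.756 × 10^-22 / 4 = 40.2 g/mol.

40.2 g/mol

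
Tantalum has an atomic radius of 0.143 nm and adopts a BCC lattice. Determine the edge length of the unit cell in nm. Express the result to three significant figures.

0.330 nm

In a BCC lattice, atoms touch along the body diagonal, so √3·a = 4r.
a = 4r/√3 = 4 × 0.143 / 1.7321 = 0.330 nm.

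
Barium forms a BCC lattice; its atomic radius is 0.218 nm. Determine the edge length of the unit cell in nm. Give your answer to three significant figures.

0.503 nm

In a BCC lattice, atoms touch along the body diagonal, so √3·a = 4r.
a = 4r/√3 = 4 × 0.218 / 1.7321 = 0.503 nm.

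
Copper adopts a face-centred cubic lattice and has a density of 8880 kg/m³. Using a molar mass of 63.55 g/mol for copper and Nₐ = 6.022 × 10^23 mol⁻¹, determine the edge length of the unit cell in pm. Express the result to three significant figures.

With Z = 4 atoms per FCC cell, a³ = Z·M/(N_A·ρ) = 4 × 63.55 / (6.022 × 10²³ × 8.880 g/cm³) = 4.754 × 10^-23 cm³.
a = (4.754 × 10^-23)^(1/3) = 3.622 × 10^-8 cm = 362 pm.

362 pm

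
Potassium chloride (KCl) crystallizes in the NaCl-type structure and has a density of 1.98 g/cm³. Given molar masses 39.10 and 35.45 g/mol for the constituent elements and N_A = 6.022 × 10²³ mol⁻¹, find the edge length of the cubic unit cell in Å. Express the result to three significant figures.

M(KCl) = 74.55 g/mol; Z = 4 formula units per cell.
a³ = Z·M/(N_A·ρ) = 4 × 74.55 / (6.022 × 10²³ × 1.98) = 2.501 × 10^-22 cm³, so a = 6.300 × 10^-8 cm = 6.30 Å.

6.30 Å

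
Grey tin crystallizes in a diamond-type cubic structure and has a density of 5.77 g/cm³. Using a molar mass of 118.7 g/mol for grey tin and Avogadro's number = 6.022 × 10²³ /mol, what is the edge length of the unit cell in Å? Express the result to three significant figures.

With Z = 8 atoms per diamond cubic cell, a³ = Z·M/(N_A·ρ) = 8 × 118.7 / (6.022 × 10²³ × 5.770 g/cm³) = 2.733 × 10^-22 cm³.
a = (2.733 × 10^-22)^(1/3) = 6.489 × 10^-8 cm = 6.49 Å.

6.49 Å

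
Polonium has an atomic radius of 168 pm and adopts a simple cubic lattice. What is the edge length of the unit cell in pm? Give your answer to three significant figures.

In a simple cubic lattice, atoms touch along the cell edge, so a = 2r.
a = 2r = 2 × 168 = 336 pm.

336 pm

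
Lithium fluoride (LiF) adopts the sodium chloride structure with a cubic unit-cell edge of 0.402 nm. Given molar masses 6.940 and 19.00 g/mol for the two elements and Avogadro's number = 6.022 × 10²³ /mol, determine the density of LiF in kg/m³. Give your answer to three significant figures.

2650 kg/m³

The sodium chloride structure contains Z = 4 formula units per cell; M(LiF) = 6.940 + 19.00 = 25.94 g/mol.
a³ = (4.020 × 10^-8 cm)³ = 6.496 × 10^-23 cm³.
ρ = 4 × 25.94 / (6.022 × 10²³ × 6.496 × 10^-23) = 2.652 g/cm³ = 2650 kg/m³.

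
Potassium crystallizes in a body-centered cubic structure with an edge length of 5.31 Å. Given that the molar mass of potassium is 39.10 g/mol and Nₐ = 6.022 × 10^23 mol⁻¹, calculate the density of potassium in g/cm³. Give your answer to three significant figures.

A BCC unit cell contains Z = 2 atoms.
Cell volume: a³ = (5.31 Å)³ = (5.310 × 10^-8 cm)³ = 1.497 × 10^-22 cm³.
ρ = Z·M/(N_A·a³) = 2 × 39.10 / (6.022 × 10²³ × 1.497 × 10^-22) = 0.8673 g/cm³.

0.867 g/cm³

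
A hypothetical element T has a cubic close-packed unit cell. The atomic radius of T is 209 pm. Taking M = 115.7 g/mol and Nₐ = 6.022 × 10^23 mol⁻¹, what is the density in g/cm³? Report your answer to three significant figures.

In an FCC lattice, atoms touch along the face diagonal, so √2·a = 4r, giving a = 591.1 pm = 5.911 × 10^-8 cm.
With Z = 4, ρ = Z·M/(N_A·a³) = 4 × 115.7 / (6.022 × 10²³ × 2.066 × 10^-22) = 3.720 g/cm³.

3.72 g/cm³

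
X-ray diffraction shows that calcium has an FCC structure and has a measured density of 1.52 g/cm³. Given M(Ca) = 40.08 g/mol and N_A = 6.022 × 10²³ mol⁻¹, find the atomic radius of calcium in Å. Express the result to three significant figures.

For an FCC cell (Z = 4), a³ = Z·M/(N_A·ρ) = 4 × 40.08 / (6.022 × 10²³ × 1.520) = 1.751 × 10^-22 cm³, so a = 5.595 × 10^-8 cm = 5.595 Å.
Atoms touch along the face diagonal, so √2·a = 4r, so r = 0.3536 × a = 1.98 Å.

1.98 Å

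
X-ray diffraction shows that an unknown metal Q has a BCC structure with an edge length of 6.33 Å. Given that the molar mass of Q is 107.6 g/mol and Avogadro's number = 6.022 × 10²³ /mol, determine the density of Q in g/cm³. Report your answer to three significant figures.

A BCC unit cell contains Z = 2 atoms.
Cell volume: a³ = (6.33 Å)³ = (6.330 × 10^-8 cm)³ = 2.536 × 10^-22 cm³.
ρ = Z·M/(N_A·a³) = 2 × 107.6 / (6.022 × 10²³ × 2.536 × 10^-22) = 1.409 g/cm³.

1.41 g/cm³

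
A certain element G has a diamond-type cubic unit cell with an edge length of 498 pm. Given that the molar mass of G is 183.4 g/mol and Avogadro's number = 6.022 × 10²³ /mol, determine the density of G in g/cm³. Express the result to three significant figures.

A diamond cubic unit cell contains Z = 8 atoms.
Cell volume: a³ = (498 pm)³ = (4.980 × 10^-8 cm)³ = 1.235 × 10^-22 cm³.
ρ = Z·M/(N_A·a³) = 8 × 183.4 / (6.022 × 10²³ × 1.235 × 10^-22) = 19.73 g/cm³.

19.7 g/cm³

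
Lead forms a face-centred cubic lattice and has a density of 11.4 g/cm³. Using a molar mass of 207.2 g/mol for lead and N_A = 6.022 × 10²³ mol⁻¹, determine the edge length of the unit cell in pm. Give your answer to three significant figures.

494 pm

With Z = 4 atoms per FCC cell, a³ = Z·M/(N_A·ρ) = 4 × 207.2 / (6.022 × 10²³ × 11.40 g/cm³) = 1.207 × 10^-22 cm³.
a = (1.207 × 10^-22)^(1/3) = 4.942 × 10^-8 cm = 494 pm.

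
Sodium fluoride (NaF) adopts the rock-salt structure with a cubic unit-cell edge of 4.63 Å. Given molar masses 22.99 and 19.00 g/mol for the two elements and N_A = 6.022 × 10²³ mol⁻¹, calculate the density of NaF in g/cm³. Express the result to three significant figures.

2.81 g/cm³

The rock-salt structure contains Z = 4 formula units per cell; M(NaF) = 22.99 + 19.00 = 41.99 g/mol.
a³ = (4.630 × 10^-8 cm)³ = 9.925 × 10^-23 cm³.
ρ = 4 × 41.99 / (6.022 × 10²³ × 9.925 × 10^-23) = 2.810 g/cm³.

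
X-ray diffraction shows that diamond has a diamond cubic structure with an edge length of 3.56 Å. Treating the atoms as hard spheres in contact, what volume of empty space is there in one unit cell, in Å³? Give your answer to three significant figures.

29.8 Å³

In a diamond cubic lattice nearest neighbors lie along the body diagonal with √3·a = 8r, so r = 0.2165a = 0.7708 Å.
V_cell = a³ = 45.12 Å³; V_atoms = 8 × (4/3)πr³ = 15.34 Å³.
Empty space = 45.12 − 15.34 = 29.8 Å³.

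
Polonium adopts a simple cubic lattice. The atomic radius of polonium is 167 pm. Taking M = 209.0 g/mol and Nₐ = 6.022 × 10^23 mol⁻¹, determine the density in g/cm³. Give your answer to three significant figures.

In a simple cubic lattice, atoms touch along the cell edge, so a = 2r, giving a = 334.0 pm = 3.340 × 10^-8 cm.
With Z = 1, ρ = Z·M/(N_A·a³) = 1 × 209.0 / (6.022 × 10²³ × 3.726 × 10^-23) = 9.315 g/cm³.

9.31 g/cm³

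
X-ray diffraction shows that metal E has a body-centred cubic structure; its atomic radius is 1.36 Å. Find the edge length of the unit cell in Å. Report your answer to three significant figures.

3.14 Å

In a BCC lattice, atoms touch along the body diagonal, so √3·a = 4r.
a = 4r/√3 = 4 × 1.36 / 1.7321 = 3.14 Å.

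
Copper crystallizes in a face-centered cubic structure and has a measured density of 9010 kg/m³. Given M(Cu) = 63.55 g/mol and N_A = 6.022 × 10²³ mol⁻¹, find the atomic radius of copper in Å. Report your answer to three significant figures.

1.27 Å

For an FCC cell (Z = 4), a³ = Z·M/(N_A·ρ) = 4 × 63.55 / (6.022 × 10²³ × 9.010) = 4.685 × 10^-23 cm³, so a = 3.605 × 10^-8 cm = 3.605 Å.
Atoms touch along the face diagonal, so √2·a = 4r, so r = 0.3536 × a = 1.27 Å.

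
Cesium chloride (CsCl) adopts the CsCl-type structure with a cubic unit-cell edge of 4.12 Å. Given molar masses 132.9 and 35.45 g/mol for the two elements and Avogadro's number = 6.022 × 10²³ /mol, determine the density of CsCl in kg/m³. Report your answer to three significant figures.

4000 kg/m³

The CsCl-type structure contains Z = 1 formula unit per cell; M(CsCl) = 132.9 + 35.45 = 168.35 g/mol.
a³ = (4.120 × 10^-8 cm)³ = 6.993 × 10^-23 cm³.
ρ = 1 × 168.35 / (6.022 × 10²³ × 6.993 × 10^-23) = 3.997 g/cm³ = 4000 kg/m³.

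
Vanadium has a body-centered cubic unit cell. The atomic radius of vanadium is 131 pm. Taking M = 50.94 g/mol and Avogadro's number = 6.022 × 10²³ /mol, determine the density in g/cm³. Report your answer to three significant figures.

In a BCC lattice, atoms touch along the body diagonal, so √3·a = 4r, giving a = 302.5 pm = 3.025 × 10^-8 cm.
With Z = 2, ρ = Z·M/(N_A·a³) = 2 × 50.94 / (6.022 × 10²³ × 2.769 × 10^-23) = 6.110 g/cm³.

6.11 g/cm³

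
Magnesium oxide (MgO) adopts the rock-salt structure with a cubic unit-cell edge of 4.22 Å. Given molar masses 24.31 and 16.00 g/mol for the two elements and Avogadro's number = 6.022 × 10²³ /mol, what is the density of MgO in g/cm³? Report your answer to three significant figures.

3.56 g/cm³

The rock-salt structure contains Z = 4 formula units per cell; M(MgO) = 24.31 + 16.00 = 40.31 g/mol.
a³ = (4.220 × 10^-8 cm)³ = 7.515 × 10^-23 cm³.
ρ = 4 × 40.31 / (6.022 × 10²³ × 7.515 × 10^-23) = 3.563 g/cm³.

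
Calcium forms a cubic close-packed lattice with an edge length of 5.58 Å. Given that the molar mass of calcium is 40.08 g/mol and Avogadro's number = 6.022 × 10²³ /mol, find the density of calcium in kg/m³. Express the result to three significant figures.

1530 kg/m³

An FCC unit cell contains Z = 4 atoms.
Cell volume: a³ = (5.58 Å)³ = (5.580 × 10^-8 cm)³ = 1.737 × 10^-22 cm³.
ρ = Z·M/(N_A·a³) = 4 × 40.08 / (6.022 × 10²³ × 1.737 × 10^-22) = 1.532 g/cm³ = 1530 kg/m³.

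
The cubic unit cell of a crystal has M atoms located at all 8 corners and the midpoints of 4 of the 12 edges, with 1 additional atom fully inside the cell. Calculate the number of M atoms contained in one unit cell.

Corner atoms are shared by 8 cells (1/8 each), edge atoms by 4 (1/4 each), interior atoms are unshared.
Net atoms = 8 × 1/8 + 4 × 1/4 + 1 = 1 + 1 + 1 = 3.

3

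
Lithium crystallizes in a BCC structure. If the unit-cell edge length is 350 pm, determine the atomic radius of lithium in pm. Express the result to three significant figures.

152 pm

In a BCC lattice, atoms touch along the body diagonal, so √3·a = 4r.
r = √3·a/4 = 1.7321 × 350 / 4 = 152 pm.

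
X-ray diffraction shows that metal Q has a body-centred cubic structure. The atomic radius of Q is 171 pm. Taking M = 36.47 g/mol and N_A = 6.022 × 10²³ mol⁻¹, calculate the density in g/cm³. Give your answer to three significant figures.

In a BCC lattice, atoms touch along the body diagonal, so √3·a = 4r, giving a = 394.9 pm = 3.949 × 10^-8 cm.
With Z = 2, ρ = Z·M/(N_A·a³) = 2 × 36.47 / (6.022 × 10²³ × 6.159 × 10^-23) = 1.967 g/cm³.

1.97 g/cm³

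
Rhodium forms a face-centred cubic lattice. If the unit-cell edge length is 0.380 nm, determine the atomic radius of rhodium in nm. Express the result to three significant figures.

0.134 nm

In an FCC lattice, atoms touch along the face diagonal, so √2·a = 4r.
r = √2·a/4 = 1.4142 × 0.380 / 4 = 0.134 nm.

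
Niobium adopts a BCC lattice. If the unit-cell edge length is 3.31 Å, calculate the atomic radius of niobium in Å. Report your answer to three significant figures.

1.43 Å

In a BCC lattice, atoms touch along the body diagonal, so √3·a = 4r.
r = √3·a/4 = 1.7321 × 3.31 / 4 = 1.43 Å.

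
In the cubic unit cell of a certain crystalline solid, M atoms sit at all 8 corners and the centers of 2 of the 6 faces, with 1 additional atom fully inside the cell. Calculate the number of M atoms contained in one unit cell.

3

Corner atoms are shared by 8 cells (1/8 each), face atoms by 2 (1/2 each), interior atoms are unshared.
Net atoms = 8 × 1/8 + 2 × 1/2 + 1 = 1 + 1 + 1 = 3.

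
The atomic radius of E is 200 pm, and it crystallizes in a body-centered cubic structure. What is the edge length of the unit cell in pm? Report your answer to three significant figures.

In a BCC lattice, atoms touch along the body diagonal, so √3·a = 4r.
a = 4r/√3 = 4 × 200 / 1.7321 = 462 pm.

462 pm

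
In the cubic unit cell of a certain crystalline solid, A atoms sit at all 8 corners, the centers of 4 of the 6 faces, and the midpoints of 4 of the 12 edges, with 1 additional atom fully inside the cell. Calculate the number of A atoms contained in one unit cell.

5

Corner atoms are shared by 8 cells (1/8 each), face atoms by 2 (1/2 each), edge atoms by 4 (1/4 each), interior atoms are unshared.
Net atoms = 8 × 1/8 + 4 × 1/2 + 4 × 1/4 + 1 = 1 + 2 + 1 + 1 = 5.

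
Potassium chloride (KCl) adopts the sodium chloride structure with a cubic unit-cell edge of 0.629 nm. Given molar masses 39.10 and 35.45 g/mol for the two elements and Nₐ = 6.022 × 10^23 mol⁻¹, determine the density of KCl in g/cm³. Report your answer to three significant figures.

The sodium chloride structure contains Z = 4 formula units per cell; M(KCl) = 39.10 + 35.45 = 74.55 g/mol.
a³ = (6.290 × 10^-8 cm)³ = 2.489 × 10^-22 cm³.
ρ = 4 × 74.55 / (6.022 × 10²³ × 2.489 × 10^-22) = 1.990 g/cm³.

1.99 g/cm³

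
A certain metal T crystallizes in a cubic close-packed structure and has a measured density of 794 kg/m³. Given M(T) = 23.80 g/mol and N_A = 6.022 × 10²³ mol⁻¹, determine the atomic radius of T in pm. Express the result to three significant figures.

206 pm

For an FCC cell (Z = 4), a³ = Z·M/(N_A·ρ) = 4 × 23.80 / (6.022 × 10²³ × 0.7940) = 1.991 × 10^-22 cm³, so a = 5.839 × 10^-8 cm = 583.9 pm.
Atoms touch along the face diagonal, so √2·a = 4r, so r = 0.3536 × a = 206 pm.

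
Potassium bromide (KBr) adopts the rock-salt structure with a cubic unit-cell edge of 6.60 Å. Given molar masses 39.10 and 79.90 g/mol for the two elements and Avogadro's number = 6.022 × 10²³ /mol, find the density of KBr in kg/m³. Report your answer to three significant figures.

The rock-salt structure contains Z = 4 formula units per cell; M(KBr) = 39.10 + 79.90 = 119.0 g/mol.
a³ = (6.600 × 10^-8 cm)³ = 2.875 × 10^-22 cm³.
ρ = 4 × 119.0 / (6.022 × 10²³ × 2.875 × 10^-22) = 2.749 g/cm³ = 2750 kg/m³.

2750 kg/m³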